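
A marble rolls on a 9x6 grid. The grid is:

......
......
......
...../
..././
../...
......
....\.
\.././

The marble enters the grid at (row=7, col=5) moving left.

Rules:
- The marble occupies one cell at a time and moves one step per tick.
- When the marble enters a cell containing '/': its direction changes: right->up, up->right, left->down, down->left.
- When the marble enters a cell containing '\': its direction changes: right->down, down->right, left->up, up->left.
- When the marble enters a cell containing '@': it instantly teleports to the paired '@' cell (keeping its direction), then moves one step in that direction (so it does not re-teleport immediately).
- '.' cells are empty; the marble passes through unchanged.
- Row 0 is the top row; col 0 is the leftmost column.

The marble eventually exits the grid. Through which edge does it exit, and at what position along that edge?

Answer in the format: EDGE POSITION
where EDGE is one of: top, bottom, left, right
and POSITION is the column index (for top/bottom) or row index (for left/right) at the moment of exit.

Answer: top 4

Derivation:
Step 1: enter (7,5), '.' pass, move left to (7,4)
Step 2: enter (7,4), '\' deflects left->up, move up to (6,4)
Step 3: enter (6,4), '.' pass, move up to (5,4)
Step 4: enter (5,4), '.' pass, move up to (4,4)
Step 5: enter (4,4), '.' pass, move up to (3,4)
Step 6: enter (3,4), '.' pass, move up to (2,4)
Step 7: enter (2,4), '.' pass, move up to (1,4)
Step 8: enter (1,4), '.' pass, move up to (0,4)
Step 9: enter (0,4), '.' pass, move up to (-1,4)
Step 10: at (-1,4) — EXIT via top edge, pos 4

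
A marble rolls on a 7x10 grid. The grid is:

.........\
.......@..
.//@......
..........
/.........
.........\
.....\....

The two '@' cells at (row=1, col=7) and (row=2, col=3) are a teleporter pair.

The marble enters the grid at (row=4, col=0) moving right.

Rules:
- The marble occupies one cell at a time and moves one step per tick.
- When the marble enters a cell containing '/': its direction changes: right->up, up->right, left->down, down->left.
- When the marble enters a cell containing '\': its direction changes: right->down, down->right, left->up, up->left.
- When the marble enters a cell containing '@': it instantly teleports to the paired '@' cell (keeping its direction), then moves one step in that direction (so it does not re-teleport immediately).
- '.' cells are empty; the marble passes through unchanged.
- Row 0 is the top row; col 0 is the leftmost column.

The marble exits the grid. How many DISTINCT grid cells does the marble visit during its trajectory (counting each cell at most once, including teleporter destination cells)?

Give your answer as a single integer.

Step 1: enter (4,0), '/' deflects right->up, move up to (3,0)
Step 2: enter (3,0), '.' pass, move up to (2,0)
Step 3: enter (2,0), '.' pass, move up to (1,0)
Step 4: enter (1,0), '.' pass, move up to (0,0)
Step 5: enter (0,0), '.' pass, move up to (-1,0)
Step 6: at (-1,0) — EXIT via top edge, pos 0
Distinct cells visited: 5 (path length 5)

Answer: 5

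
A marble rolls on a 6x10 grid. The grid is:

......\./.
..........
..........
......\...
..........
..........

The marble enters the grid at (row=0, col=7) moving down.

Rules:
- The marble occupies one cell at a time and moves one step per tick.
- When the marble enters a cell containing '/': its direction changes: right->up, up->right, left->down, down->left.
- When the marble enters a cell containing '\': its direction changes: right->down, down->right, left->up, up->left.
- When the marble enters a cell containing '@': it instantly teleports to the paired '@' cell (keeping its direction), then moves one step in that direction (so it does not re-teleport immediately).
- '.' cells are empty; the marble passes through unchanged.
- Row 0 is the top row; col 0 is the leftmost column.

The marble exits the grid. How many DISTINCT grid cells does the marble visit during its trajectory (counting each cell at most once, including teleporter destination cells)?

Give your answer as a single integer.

Step 1: enter (0,7), '.' pass, move down to (1,7)
Step 2: enter (1,7), '.' pass, move down to (2,7)
Step 3: enter (2,7), '.' pass, move down to (3,7)
Step 4: enter (3,7), '.' pass, move down to (4,7)
Step 5: enter (4,7), '.' pass, move down to (5,7)
Step 6: enter (5,7), '.' pass, move down to (6,7)
Step 7: at (6,7) — EXIT via bottom edge, pos 7
Distinct cells visited: 6 (path length 6)

Answer: 6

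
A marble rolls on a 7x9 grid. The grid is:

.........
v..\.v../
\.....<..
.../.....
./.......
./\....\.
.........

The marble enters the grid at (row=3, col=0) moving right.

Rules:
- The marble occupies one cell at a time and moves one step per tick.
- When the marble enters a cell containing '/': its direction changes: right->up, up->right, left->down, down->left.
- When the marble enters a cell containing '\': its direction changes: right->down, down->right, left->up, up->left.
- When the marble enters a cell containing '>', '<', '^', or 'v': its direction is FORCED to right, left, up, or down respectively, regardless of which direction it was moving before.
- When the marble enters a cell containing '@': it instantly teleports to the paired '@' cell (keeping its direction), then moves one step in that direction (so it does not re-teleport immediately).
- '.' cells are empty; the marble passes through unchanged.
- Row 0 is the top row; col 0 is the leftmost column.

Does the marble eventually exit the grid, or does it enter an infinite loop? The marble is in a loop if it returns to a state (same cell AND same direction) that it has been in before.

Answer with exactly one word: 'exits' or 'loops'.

Step 1: enter (3,0), '.' pass, move right to (3,1)
Step 2: enter (3,1), '.' pass, move right to (3,2)
Step 3: enter (3,2), '.' pass, move right to (3,3)
Step 4: enter (3,3), '/' deflects right->up, move up to (2,3)
Step 5: enter (2,3), '.' pass, move up to (1,3)
Step 6: enter (1,3), '\' deflects up->left, move left to (1,2)
Step 7: enter (1,2), '.' pass, move left to (1,1)
Step 8: enter (1,1), '.' pass, move left to (1,0)
Step 9: enter (1,0), 'v' forces left->down, move down to (2,0)
Step 10: enter (2,0), '\' deflects down->right, move right to (2,1)
Step 11: enter (2,1), '.' pass, move right to (2,2)
Step 12: enter (2,2), '.' pass, move right to (2,3)
Step 13: enter (2,3), '.' pass, move right to (2,4)
Step 14: enter (2,4), '.' pass, move right to (2,5)
Step 15: enter (2,5), '.' pass, move right to (2,6)
Step 16: enter (2,6), '<' forces right->left, move left to (2,5)
Step 17: enter (2,5), '.' pass, move left to (2,4)
Step 18: enter (2,4), '.' pass, move left to (2,3)
Step 19: enter (2,3), '.' pass, move left to (2,2)
Step 20: enter (2,2), '.' pass, move left to (2,1)
Step 21: enter (2,1), '.' pass, move left to (2,0)
Step 22: enter (2,0), '\' deflects left->up, move up to (1,0)
Step 23: enter (1,0), 'v' forces up->down, move down to (2,0)
Step 24: at (2,0) dir=down — LOOP DETECTED (seen before)

Answer: loops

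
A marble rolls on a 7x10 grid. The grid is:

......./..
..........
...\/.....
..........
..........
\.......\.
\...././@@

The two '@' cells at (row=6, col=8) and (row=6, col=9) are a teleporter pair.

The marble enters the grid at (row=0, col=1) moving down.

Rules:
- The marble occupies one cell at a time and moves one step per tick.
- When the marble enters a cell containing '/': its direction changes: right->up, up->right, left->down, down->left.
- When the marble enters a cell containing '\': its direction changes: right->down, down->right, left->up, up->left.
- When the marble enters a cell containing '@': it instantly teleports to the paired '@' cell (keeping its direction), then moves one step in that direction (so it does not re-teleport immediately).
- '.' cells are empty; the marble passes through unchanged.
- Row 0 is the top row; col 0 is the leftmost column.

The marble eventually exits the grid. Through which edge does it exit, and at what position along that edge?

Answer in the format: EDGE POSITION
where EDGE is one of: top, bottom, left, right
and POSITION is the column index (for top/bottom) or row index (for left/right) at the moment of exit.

Step 1: enter (0,1), '.' pass, move down to (1,1)
Step 2: enter (1,1), '.' pass, move down to (2,1)
Step 3: enter (2,1), '.' pass, move down to (3,1)
Step 4: enter (3,1), '.' pass, move down to (4,1)
Step 5: enter (4,1), '.' pass, move down to (5,1)
Step 6: enter (5,1), '.' pass, move down to (6,1)
Step 7: enter (6,1), '.' pass, move down to (7,1)
Step 8: at (7,1) — EXIT via bottom edge, pos 1

Answer: bottom 1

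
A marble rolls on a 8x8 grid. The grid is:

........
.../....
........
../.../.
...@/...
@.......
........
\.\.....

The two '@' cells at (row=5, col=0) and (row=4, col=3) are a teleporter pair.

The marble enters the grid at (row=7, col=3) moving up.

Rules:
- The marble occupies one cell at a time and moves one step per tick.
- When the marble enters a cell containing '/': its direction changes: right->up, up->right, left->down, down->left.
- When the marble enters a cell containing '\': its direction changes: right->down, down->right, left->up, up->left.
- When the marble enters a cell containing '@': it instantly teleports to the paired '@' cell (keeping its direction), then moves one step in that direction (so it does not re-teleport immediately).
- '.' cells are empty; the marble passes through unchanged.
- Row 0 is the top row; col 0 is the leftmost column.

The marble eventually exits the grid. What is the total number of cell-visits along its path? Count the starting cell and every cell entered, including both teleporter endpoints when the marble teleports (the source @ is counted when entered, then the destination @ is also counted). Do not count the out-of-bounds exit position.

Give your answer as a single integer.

Answer: 10

Derivation:
Step 1: enter (7,3), '.' pass, move up to (6,3)
Step 2: enter (6,3), '.' pass, move up to (5,3)
Step 3: enter (5,3), '.' pass, move up to (4,3)
Step 4: enter (4,3), '@' teleport (4,3)->(5,0), also enter (5,0), move up to (4,0)
Step 5: enter (4,0), '.' pass, move up to (3,0)
Step 6: enter (3,0), '.' pass, move up to (2,0)
Step 7: enter (2,0), '.' pass, move up to (1,0)
Step 8: enter (1,0), '.' pass, move up to (0,0)
Step 9: enter (0,0), '.' pass, move up to (-1,0)
Step 10: at (-1,0) — EXIT via top edge, pos 0
Path length (cell visits): 10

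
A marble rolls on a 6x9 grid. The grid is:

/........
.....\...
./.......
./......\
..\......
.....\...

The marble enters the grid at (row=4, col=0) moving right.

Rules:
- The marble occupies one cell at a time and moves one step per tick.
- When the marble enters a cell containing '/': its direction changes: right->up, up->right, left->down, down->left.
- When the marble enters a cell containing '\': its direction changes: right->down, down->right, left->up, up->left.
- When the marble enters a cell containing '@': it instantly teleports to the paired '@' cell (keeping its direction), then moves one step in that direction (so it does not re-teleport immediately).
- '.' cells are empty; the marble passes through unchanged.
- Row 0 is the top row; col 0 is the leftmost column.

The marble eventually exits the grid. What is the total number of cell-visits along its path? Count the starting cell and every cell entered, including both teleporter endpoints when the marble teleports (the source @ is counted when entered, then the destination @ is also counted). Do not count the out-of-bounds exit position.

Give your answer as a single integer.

Answer: 4

Derivation:
Step 1: enter (4,0), '.' pass, move right to (4,1)
Step 2: enter (4,1), '.' pass, move right to (4,2)
Step 3: enter (4,2), '\' deflects right->down, move down to (5,2)
Step 4: enter (5,2), '.' pass, move down to (6,2)
Step 5: at (6,2) — EXIT via bottom edge, pos 2
Path length (cell visits): 4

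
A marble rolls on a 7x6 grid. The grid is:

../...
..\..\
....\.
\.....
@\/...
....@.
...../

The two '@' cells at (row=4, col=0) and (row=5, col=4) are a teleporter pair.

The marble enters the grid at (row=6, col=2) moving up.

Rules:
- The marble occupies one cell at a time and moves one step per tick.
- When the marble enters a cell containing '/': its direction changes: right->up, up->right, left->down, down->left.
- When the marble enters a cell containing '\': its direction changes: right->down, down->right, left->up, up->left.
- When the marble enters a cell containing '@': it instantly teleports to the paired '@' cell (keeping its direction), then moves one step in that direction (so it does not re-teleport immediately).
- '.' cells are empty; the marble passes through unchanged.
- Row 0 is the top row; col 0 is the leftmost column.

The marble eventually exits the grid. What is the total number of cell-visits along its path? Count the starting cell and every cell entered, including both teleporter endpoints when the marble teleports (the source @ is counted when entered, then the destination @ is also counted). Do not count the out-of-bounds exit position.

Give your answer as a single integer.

Answer: 6

Derivation:
Step 1: enter (6,2), '.' pass, move up to (5,2)
Step 2: enter (5,2), '.' pass, move up to (4,2)
Step 3: enter (4,2), '/' deflects up->right, move right to (4,3)
Step 4: enter (4,3), '.' pass, move right to (4,4)
Step 5: enter (4,4), '.' pass, move right to (4,5)
Step 6: enter (4,5), '.' pass, move right to (4,6)
Step 7: at (4,6) — EXIT via right edge, pos 4
Path length (cell visits): 6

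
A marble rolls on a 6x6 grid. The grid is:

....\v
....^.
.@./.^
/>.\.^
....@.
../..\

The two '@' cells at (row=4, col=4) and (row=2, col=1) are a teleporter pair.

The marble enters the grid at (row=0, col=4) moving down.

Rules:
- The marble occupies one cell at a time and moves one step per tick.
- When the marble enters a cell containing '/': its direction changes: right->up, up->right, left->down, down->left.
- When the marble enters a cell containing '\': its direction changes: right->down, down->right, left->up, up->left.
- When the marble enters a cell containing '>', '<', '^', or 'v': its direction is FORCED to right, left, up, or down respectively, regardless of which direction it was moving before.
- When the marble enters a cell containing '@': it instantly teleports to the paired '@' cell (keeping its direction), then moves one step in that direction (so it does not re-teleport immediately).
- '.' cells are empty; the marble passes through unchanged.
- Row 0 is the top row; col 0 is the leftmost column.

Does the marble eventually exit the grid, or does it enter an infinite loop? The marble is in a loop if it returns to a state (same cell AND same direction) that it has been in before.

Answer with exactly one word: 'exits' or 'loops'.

Answer: loops

Derivation:
Step 1: enter (0,4), '\' deflects down->right, move right to (0,5)
Step 2: enter (0,5), 'v' forces right->down, move down to (1,5)
Step 3: enter (1,5), '.' pass, move down to (2,5)
Step 4: enter (2,5), '^' forces down->up, move up to (1,5)
Step 5: enter (1,5), '.' pass, move up to (0,5)
Step 6: enter (0,5), 'v' forces up->down, move down to (1,5)
Step 7: at (1,5) dir=down — LOOP DETECTED (seen before)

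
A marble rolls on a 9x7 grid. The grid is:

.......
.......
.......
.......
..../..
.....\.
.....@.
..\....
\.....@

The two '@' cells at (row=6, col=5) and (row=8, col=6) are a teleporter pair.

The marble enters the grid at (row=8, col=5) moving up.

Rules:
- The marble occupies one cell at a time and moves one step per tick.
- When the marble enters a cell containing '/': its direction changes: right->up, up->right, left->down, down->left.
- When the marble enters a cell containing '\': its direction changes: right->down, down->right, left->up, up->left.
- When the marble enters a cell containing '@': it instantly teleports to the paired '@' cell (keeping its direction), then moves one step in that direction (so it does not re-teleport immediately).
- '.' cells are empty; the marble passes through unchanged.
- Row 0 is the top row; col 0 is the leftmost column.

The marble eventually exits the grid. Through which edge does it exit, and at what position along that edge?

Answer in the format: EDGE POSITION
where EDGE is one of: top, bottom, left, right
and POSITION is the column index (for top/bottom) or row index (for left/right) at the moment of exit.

Step 1: enter (8,5), '.' pass, move up to (7,5)
Step 2: enter (7,5), '.' pass, move up to (6,5)
Step 3: enter (6,5), '@' teleport (6,5)->(8,6), also enter (8,6), move up to (7,6)
Step 4: enter (7,6), '.' pass, move up to (6,6)
Step 5: enter (6,6), '.' pass, move up to (5,6)
Step 6: enter (5,6), '.' pass, move up to (4,6)
Step 7: enter (4,6), '.' pass, move up to (3,6)
Step 8: enter (3,6), '.' pass, move up to (2,6)
Step 9: enter (2,6), '.' pass, move up to (1,6)
Step 10: enter (1,6), '.' pass, move up to (0,6)
Step 11: enter (0,6), '.' pass, move up to (-1,6)
Step 12: at (-1,6) — EXIT via top edge, pos 6

Answer: top 6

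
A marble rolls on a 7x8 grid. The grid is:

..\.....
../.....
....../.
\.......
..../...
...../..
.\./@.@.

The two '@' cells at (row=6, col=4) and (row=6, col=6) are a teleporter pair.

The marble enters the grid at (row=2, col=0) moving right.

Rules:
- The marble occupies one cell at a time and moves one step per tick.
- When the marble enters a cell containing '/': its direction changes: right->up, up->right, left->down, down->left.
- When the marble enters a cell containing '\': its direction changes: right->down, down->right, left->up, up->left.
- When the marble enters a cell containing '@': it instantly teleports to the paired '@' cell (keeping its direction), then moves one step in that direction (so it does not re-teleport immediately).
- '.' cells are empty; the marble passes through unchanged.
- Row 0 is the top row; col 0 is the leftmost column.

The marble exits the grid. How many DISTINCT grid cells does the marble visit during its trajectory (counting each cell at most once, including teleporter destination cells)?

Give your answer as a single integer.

Step 1: enter (2,0), '.' pass, move right to (2,1)
Step 2: enter (2,1), '.' pass, move right to (2,2)
Step 3: enter (2,2), '.' pass, move right to (2,3)
Step 4: enter (2,3), '.' pass, move right to (2,4)
Step 5: enter (2,4), '.' pass, move right to (2,5)
Step 6: enter (2,5), '.' pass, move right to (2,6)
Step 7: enter (2,6), '/' deflects right->up, move up to (1,6)
Step 8: enter (1,6), '.' pass, move up to (0,6)
Step 9: enter (0,6), '.' pass, move up to (-1,6)
Step 10: at (-1,6) — EXIT via top edge, pos 6
Distinct cells visited: 9 (path length 9)

Answer: 9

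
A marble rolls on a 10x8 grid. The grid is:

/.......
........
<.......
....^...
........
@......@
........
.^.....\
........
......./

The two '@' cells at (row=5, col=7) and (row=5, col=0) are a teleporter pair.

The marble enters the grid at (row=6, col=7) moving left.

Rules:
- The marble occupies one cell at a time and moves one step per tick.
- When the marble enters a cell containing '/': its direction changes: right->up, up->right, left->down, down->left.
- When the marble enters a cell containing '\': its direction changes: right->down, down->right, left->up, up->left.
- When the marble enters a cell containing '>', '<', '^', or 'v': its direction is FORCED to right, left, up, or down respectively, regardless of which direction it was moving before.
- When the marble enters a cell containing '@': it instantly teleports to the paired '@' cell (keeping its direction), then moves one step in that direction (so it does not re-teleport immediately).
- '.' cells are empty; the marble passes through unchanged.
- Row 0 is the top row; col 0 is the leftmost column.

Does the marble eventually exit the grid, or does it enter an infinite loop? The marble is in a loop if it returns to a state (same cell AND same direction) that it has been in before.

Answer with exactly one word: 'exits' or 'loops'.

Answer: exits

Derivation:
Step 1: enter (6,7), '.' pass, move left to (6,6)
Step 2: enter (6,6), '.' pass, move left to (6,5)
Step 3: enter (6,5), '.' pass, move left to (6,4)
Step 4: enter (6,4), '.' pass, move left to (6,3)
Step 5: enter (6,3), '.' pass, move left to (6,2)
Step 6: enter (6,2), '.' pass, move left to (6,1)
Step 7: enter (6,1), '.' pass, move left to (6,0)
Step 8: enter (6,0), '.' pass, move left to (6,-1)
Step 9: at (6,-1) — EXIT via left edge, pos 6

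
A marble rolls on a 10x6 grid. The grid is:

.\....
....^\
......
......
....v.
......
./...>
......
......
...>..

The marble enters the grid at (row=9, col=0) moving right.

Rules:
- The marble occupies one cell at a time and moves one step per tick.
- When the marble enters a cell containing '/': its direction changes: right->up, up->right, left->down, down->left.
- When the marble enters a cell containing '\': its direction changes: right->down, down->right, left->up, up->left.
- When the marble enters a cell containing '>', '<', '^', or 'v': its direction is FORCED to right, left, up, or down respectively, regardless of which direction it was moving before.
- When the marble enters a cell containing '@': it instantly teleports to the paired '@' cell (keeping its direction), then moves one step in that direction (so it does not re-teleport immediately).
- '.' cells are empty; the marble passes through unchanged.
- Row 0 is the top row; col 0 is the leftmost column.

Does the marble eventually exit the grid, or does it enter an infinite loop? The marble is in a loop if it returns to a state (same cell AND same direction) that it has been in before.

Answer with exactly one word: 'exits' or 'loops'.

Step 1: enter (9,0), '.' pass, move right to (9,1)
Step 2: enter (9,1), '.' pass, move right to (9,2)
Step 3: enter (9,2), '.' pass, move right to (9,3)
Step 4: enter (9,3), '>' forces right->right, move right to (9,4)
Step 5: enter (9,4), '.' pass, move right to (9,5)
Step 6: enter (9,5), '.' pass, move right to (9,6)
Step 7: at (9,6) — EXIT via right edge, pos 9

Answer: exits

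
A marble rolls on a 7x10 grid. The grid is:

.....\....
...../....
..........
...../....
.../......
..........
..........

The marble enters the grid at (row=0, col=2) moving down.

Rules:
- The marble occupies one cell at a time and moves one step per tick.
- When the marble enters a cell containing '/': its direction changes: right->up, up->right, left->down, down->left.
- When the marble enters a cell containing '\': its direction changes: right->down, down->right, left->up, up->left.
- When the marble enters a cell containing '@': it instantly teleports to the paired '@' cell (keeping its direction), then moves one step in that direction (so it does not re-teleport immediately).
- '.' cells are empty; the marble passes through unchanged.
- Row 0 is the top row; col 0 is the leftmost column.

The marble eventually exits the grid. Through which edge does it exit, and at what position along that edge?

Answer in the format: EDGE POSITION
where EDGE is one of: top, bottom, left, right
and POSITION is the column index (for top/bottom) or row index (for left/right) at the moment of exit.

Answer: bottom 2

Derivation:
Step 1: enter (0,2), '.' pass, move down to (1,2)
Step 2: enter (1,2), '.' pass, move down to (2,2)
Step 3: enter (2,2), '.' pass, move down to (3,2)
Step 4: enter (3,2), '.' pass, move down to (4,2)
Step 5: enter (4,2), '.' pass, move down to (5,2)
Step 6: enter (5,2), '.' pass, move down to (6,2)
Step 7: enter (6,2), '.' pass, move down to (7,2)
Step 8: at (7,2) — EXIT via bottom edge, pos 2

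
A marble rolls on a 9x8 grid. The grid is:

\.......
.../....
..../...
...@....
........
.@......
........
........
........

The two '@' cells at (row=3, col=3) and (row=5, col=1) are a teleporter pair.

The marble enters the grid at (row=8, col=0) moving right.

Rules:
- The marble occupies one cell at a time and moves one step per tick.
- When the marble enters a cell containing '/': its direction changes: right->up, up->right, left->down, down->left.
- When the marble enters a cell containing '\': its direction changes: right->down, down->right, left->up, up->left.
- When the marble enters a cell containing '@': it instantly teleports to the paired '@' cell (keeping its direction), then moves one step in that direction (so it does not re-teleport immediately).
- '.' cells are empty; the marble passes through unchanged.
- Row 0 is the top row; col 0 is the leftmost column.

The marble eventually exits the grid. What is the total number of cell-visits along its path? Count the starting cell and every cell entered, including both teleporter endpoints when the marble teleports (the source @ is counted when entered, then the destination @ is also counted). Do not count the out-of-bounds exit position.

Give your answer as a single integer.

Step 1: enter (8,0), '.' pass, move right to (8,1)
Step 2: enter (8,1), '.' pass, move right to (8,2)
Step 3: enter (8,2), '.' pass, move right to (8,3)
Step 4: enter (8,3), '.' pass, move right to (8,4)
Step 5: enter (8,4), '.' pass, move right to (8,5)
Step 6: enter (8,5), '.' pass, move right to (8,6)
Step 7: enter (8,6), '.' pass, move right to (8,7)
Step 8: enter (8,7), '.' pass, move right to (8,8)
Step 9: at (8,8) — EXIT via right edge, pos 8
Path length (cell visits): 8

Answer: 8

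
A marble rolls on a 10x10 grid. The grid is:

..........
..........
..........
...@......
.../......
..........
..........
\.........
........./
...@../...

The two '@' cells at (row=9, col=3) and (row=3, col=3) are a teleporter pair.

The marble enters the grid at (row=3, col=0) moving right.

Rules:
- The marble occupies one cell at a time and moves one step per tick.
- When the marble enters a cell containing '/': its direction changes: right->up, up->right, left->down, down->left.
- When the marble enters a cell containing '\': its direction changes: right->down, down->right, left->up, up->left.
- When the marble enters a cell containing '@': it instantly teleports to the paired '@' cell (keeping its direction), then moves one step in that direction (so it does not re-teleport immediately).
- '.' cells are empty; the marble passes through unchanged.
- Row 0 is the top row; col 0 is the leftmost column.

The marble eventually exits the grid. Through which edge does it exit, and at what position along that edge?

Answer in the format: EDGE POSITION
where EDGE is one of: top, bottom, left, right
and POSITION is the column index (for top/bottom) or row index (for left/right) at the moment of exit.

Answer: top 6

Derivation:
Step 1: enter (3,0), '.' pass, move right to (3,1)
Step 2: enter (3,1), '.' pass, move right to (3,2)
Step 3: enter (3,2), '.' pass, move right to (3,3)
Step 4: enter (3,3), '@' teleport (3,3)->(9,3), also enter (9,3), move right to (9,4)
Step 5: enter (9,4), '.' pass, move right to (9,5)
Step 6: enter (9,5), '.' pass, move right to (9,6)
Step 7: enter (9,6), '/' deflects right->up, move up to (8,6)
Step 8: enter (8,6), '.' pass, move up to (7,6)
Step 9: enter (7,6), '.' pass, move up to (6,6)
Step 10: enter (6,6), '.' pass, move up to (5,6)
Step 11: enter (5,6), '.' pass, move up to (4,6)
Step 12: enter (4,6), '.' pass, move up to (3,6)
Step 13: enter (3,6), '.' pass, move up to (2,6)
Step 14: enter (2,6), '.' pass, move up to (1,6)
Step 15: enter (1,6), '.' pass, move up to (0,6)
Step 16: enter (0,6), '.' pass, move up to (-1,6)
Step 17: at (-1,6) — EXIT via top edge, pos 6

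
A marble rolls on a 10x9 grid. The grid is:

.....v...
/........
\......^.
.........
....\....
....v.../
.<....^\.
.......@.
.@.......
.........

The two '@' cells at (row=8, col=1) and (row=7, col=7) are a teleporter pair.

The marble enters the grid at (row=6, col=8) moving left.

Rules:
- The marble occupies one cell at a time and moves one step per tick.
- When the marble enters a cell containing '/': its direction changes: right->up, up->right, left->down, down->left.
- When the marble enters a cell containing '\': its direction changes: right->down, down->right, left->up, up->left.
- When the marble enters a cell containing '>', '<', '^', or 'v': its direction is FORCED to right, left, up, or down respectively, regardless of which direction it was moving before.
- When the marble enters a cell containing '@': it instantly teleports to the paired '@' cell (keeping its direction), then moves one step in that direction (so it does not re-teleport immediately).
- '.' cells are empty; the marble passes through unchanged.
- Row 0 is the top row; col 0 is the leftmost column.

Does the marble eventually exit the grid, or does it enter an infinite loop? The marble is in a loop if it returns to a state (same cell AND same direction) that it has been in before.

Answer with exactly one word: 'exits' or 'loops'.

Answer: exits

Derivation:
Step 1: enter (6,8), '.' pass, move left to (6,7)
Step 2: enter (6,7), '\' deflects left->up, move up to (5,7)
Step 3: enter (5,7), '.' pass, move up to (4,7)
Step 4: enter (4,7), '.' pass, move up to (3,7)
Step 5: enter (3,7), '.' pass, move up to (2,7)
Step 6: enter (2,7), '^' forces up->up, move up to (1,7)
Step 7: enter (1,7), '.' pass, move up to (0,7)
Step 8: enter (0,7), '.' pass, move up to (-1,7)
Step 9: at (-1,7) — EXIT via top edge, pos 7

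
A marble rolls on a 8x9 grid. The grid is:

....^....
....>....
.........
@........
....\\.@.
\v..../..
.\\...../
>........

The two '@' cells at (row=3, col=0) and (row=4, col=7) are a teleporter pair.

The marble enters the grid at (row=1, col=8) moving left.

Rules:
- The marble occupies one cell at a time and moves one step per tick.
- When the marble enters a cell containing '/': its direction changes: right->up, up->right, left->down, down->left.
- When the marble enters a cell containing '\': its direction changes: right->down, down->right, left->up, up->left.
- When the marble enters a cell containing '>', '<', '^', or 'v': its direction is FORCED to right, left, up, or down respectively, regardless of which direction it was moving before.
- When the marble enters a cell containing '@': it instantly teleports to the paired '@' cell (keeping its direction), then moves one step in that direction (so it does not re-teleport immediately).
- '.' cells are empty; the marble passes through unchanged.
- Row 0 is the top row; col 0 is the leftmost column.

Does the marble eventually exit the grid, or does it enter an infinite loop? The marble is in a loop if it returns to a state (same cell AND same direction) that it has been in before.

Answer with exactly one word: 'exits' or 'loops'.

Answer: exits

Derivation:
Step 1: enter (1,8), '.' pass, move left to (1,7)
Step 2: enter (1,7), '.' pass, move left to (1,6)
Step 3: enter (1,6), '.' pass, move left to (1,5)
Step 4: enter (1,5), '.' pass, move left to (1,4)
Step 5: enter (1,4), '>' forces left->right, move right to (1,5)
Step 6: enter (1,5), '.' pass, move right to (1,6)
Step 7: enter (1,6), '.' pass, move right to (1,7)
Step 8: enter (1,7), '.' pass, move right to (1,8)
Step 9: enter (1,8), '.' pass, move right to (1,9)
Step 10: at (1,9) — EXIT via right edge, pos 1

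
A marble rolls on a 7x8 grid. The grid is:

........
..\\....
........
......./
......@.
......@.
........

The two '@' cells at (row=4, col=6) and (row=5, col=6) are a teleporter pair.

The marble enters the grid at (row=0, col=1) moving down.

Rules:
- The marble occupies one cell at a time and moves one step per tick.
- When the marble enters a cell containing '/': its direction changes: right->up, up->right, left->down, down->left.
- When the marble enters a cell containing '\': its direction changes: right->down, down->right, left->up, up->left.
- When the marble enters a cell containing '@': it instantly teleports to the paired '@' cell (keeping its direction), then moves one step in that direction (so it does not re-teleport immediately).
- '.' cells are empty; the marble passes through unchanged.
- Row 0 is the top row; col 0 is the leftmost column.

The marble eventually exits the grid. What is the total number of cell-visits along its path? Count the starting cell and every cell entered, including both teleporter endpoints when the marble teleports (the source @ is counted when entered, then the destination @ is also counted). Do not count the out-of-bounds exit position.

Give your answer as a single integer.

Answer: 7

Derivation:
Step 1: enter (0,1), '.' pass, move down to (1,1)
Step 2: enter (1,1), '.' pass, move down to (2,1)
Step 3: enter (2,1), '.' pass, move down to (3,1)
Step 4: enter (3,1), '.' pass, move down to (4,1)
Step 5: enter (4,1), '.' pass, move down to (5,1)
Step 6: enter (5,1), '.' pass, move down to (6,1)
Step 7: enter (6,1), '.' pass, move down to (7,1)
Step 8: at (7,1) — EXIT via bottom edge, pos 1
Path length (cell visits): 7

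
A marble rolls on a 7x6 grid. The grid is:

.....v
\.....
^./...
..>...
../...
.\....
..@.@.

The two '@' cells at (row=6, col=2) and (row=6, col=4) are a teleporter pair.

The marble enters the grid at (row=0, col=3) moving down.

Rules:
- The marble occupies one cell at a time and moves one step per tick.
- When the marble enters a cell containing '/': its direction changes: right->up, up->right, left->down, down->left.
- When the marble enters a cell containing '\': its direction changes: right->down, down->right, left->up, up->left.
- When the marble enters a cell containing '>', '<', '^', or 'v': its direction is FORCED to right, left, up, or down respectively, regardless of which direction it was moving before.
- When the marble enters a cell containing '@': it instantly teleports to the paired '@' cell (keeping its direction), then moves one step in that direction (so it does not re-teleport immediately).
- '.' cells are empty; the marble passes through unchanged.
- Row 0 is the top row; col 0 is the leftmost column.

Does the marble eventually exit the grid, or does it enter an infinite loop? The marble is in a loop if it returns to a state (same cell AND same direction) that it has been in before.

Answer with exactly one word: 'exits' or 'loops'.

Step 1: enter (0,3), '.' pass, move down to (1,3)
Step 2: enter (1,3), '.' pass, move down to (2,3)
Step 3: enter (2,3), '.' pass, move down to (3,3)
Step 4: enter (3,3), '.' pass, move down to (4,3)
Step 5: enter (4,3), '.' pass, move down to (5,3)
Step 6: enter (5,3), '.' pass, move down to (6,3)
Step 7: enter (6,3), '.' pass, move down to (7,3)
Step 8: at (7,3) — EXIT via bottom edge, pos 3

Answer: exits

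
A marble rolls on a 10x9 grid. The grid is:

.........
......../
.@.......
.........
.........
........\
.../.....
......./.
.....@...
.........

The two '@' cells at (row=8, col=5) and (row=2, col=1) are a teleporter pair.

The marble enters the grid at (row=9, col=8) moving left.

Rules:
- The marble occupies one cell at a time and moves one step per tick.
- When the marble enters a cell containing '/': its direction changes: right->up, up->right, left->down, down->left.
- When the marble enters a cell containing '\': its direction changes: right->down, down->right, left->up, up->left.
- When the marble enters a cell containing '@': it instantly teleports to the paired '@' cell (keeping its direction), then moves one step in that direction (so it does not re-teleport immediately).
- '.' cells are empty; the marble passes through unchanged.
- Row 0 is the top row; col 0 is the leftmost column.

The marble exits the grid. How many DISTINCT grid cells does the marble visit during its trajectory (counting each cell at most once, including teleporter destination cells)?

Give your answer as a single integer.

Step 1: enter (9,8), '.' pass, move left to (9,7)
Step 2: enter (9,7), '.' pass, move left to (9,6)
Step 3: enter (9,6), '.' pass, move left to (9,5)
Step 4: enter (9,5), '.' pass, move left to (9,4)
Step 5: enter (9,4), '.' pass, move left to (9,3)
Step 6: enter (9,3), '.' pass, move left to (9,2)
Step 7: enter (9,2), '.' pass, move left to (9,1)
Step 8: enter (9,1), '.' pass, move left to (9,0)
Step 9: enter (9,0), '.' pass, move left to (9,-1)
Step 10: at (9,-1) — EXIT via left edge, pos 9
Distinct cells visited: 9 (path length 9)

Answer: 9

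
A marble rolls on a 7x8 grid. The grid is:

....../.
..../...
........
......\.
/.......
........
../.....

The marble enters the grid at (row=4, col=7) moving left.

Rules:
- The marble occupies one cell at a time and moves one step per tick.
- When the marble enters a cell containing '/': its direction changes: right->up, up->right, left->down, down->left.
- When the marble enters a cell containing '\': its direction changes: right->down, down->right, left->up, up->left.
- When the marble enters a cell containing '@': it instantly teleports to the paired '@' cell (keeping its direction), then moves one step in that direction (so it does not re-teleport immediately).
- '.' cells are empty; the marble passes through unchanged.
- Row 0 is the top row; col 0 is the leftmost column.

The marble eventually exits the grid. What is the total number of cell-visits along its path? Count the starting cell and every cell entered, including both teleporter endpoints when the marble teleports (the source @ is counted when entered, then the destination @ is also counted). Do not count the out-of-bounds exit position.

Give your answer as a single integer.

Step 1: enter (4,7), '.' pass, move left to (4,6)
Step 2: enter (4,6), '.' pass, move left to (4,5)
Step 3: enter (4,5), '.' pass, move left to (4,4)
Step 4: enter (4,4), '.' pass, move left to (4,3)
Step 5: enter (4,3), '.' pass, move left to (4,2)
Step 6: enter (4,2), '.' pass, move left to (4,1)
Step 7: enter (4,1), '.' pass, move left to (4,0)
Step 8: enter (4,0), '/' deflects left->down, move down to (5,0)
Step 9: enter (5,0), '.' pass, move down to (6,0)
Step 10: enter (6,0), '.' pass, move down to (7,0)
Step 11: at (7,0) — EXIT via bottom edge, pos 0
Path length (cell visits): 10

Answer: 10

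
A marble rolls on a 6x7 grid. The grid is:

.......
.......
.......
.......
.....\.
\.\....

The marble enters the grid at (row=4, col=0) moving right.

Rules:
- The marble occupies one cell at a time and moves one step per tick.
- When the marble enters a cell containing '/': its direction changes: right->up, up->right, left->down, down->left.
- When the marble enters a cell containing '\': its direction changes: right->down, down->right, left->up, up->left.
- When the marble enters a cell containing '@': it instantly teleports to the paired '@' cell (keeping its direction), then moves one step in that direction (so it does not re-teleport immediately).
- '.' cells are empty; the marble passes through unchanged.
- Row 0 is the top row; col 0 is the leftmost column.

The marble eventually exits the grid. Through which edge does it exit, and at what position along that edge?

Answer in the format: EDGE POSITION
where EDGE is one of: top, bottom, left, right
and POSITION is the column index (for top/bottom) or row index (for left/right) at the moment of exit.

Step 1: enter (4,0), '.' pass, move right to (4,1)
Step 2: enter (4,1), '.' pass, move right to (4,2)
Step 3: enter (4,2), '.' pass, move right to (4,3)
Step 4: enter (4,3), '.' pass, move right to (4,4)
Step 5: enter (4,4), '.' pass, move right to (4,5)
Step 6: enter (4,5), '\' deflects right->down, move down to (5,5)
Step 7: enter (5,5), '.' pass, move down to (6,5)
Step 8: at (6,5) — EXIT via bottom edge, pos 5

Answer: bottom 5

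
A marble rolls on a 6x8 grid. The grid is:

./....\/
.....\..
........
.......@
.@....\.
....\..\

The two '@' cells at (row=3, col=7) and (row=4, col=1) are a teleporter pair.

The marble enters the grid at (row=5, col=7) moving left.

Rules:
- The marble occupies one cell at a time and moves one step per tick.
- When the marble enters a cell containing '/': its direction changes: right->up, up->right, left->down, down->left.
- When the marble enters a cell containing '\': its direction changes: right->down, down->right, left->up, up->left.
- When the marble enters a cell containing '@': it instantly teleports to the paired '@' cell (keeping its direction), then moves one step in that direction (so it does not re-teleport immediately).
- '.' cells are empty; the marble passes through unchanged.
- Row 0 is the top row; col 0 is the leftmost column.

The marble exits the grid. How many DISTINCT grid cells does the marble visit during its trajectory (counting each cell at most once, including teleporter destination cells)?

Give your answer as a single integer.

Answer: 17

Derivation:
Step 1: enter (5,7), '\' deflects left->up, move up to (4,7)
Step 2: enter (4,7), '.' pass, move up to (3,7)
Step 3: enter (3,7), '@' teleport (3,7)->(4,1), also enter (4,1), move up to (3,1)
Step 4: enter (3,1), '.' pass, move up to (2,1)
Step 5: enter (2,1), '.' pass, move up to (1,1)
Step 6: enter (1,1), '.' pass, move up to (0,1)
Step 7: enter (0,1), '/' deflects up->right, move right to (0,2)
Step 8: enter (0,2), '.' pass, move right to (0,3)
Step 9: enter (0,3), '.' pass, move right to (0,4)
Step 10: enter (0,4), '.' pass, move right to (0,5)
Step 11: enter (0,5), '.' pass, move right to (0,6)
Step 12: enter (0,6), '\' deflects right->down, move down to (1,6)
Step 13: enter (1,6), '.' pass, move down to (2,6)
Step 14: enter (2,6), '.' pass, move down to (3,6)
Step 15: enter (3,6), '.' pass, move down to (4,6)
Step 16: enter (4,6), '\' deflects down->right, move right to (4,7)
Step 17: enter (4,7), '.' pass, move right to (4,8)
Step 18: at (4,8) — EXIT via right edge, pos 4
Distinct cells visited: 17 (path length 18)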